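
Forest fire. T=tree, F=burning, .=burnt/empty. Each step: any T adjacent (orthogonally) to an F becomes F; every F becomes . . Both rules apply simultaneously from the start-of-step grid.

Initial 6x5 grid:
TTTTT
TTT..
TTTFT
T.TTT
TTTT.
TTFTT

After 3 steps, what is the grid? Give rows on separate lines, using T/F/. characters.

Step 1: 6 trees catch fire, 2 burn out
  TTTTT
  TTT..
  TTF.F
  T.TFT
  TTFT.
  TF.FT
Step 2: 8 trees catch fire, 6 burn out
  TTTTT
  TTF..
  TF...
  T.F.F
  TF.F.
  F...F
Step 3: 4 trees catch fire, 8 burn out
  TTFTT
  TF...
  F....
  T....
  F....
  .....

TTFTT
TF...
F....
T....
F....
.....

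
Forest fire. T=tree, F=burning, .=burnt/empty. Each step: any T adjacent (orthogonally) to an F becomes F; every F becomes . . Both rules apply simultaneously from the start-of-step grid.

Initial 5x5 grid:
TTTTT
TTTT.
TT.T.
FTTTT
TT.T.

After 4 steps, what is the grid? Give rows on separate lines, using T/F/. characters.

Step 1: 3 trees catch fire, 1 burn out
  TTTTT
  TTTT.
  FT.T.
  .FTTT
  FT.T.
Step 2: 4 trees catch fire, 3 burn out
  TTTTT
  FTTT.
  .F.T.
  ..FTT
  .F.T.
Step 3: 3 trees catch fire, 4 burn out
  FTTTT
  .FTT.
  ...T.
  ...FT
  ...T.
Step 4: 5 trees catch fire, 3 burn out
  .FTTT
  ..FT.
  ...F.
  ....F
  ...F.

.FTTT
..FT.
...F.
....F
...F.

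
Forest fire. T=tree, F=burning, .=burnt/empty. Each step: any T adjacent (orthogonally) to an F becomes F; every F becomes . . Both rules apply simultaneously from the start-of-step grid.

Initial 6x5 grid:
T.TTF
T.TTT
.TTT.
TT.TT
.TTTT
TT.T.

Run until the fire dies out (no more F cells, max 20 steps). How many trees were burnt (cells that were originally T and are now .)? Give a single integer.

Answer: 19

Derivation:
Step 1: +2 fires, +1 burnt (F count now 2)
Step 2: +2 fires, +2 burnt (F count now 2)
Step 3: +2 fires, +2 burnt (F count now 2)
Step 4: +2 fires, +2 burnt (F count now 2)
Step 5: +3 fires, +2 burnt (F count now 3)
Step 6: +4 fires, +3 burnt (F count now 4)
Step 7: +2 fires, +4 burnt (F count now 2)
Step 8: +1 fires, +2 burnt (F count now 1)
Step 9: +1 fires, +1 burnt (F count now 1)
Step 10: +0 fires, +1 burnt (F count now 0)
Fire out after step 10
Initially T: 21, now '.': 28
Total burnt (originally-T cells now '.'): 19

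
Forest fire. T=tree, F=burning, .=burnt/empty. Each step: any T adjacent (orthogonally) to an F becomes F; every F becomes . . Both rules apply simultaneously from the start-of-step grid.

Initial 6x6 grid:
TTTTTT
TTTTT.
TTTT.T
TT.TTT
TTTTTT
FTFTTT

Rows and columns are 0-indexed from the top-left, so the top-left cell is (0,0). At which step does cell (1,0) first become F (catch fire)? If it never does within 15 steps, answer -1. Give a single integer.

Step 1: cell (1,0)='T' (+4 fires, +2 burnt)
Step 2: cell (1,0)='T' (+4 fires, +4 burnt)
Step 3: cell (1,0)='T' (+5 fires, +4 burnt)
Step 4: cell (1,0)='F' (+5 fires, +5 burnt)
  -> target ignites at step 4
Step 5: cell (1,0)='.' (+5 fires, +5 burnt)
Step 6: cell (1,0)='.' (+5 fires, +5 burnt)
Step 7: cell (1,0)='.' (+2 fires, +5 burnt)
Step 8: cell (1,0)='.' (+1 fires, +2 burnt)
Step 9: cell (1,0)='.' (+0 fires, +1 burnt)
  fire out at step 9

4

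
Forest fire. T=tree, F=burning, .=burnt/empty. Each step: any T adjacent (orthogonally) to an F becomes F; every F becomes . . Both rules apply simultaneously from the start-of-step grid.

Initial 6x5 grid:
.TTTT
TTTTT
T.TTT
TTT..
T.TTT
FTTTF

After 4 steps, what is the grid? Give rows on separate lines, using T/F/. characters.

Step 1: 4 trees catch fire, 2 burn out
  .TTTT
  TTTTT
  T.TTT
  TTT..
  F.TTF
  .FTF.
Step 2: 3 trees catch fire, 4 burn out
  .TTTT
  TTTTT
  T.TTT
  FTT..
  ..TF.
  ..F..
Step 3: 3 trees catch fire, 3 burn out
  .TTTT
  TTTTT
  F.TTT
  .FT..
  ..F..
  .....
Step 4: 2 trees catch fire, 3 burn out
  .TTTT
  FTTTT
  ..TTT
  ..F..
  .....
  .....

.TTTT
FTTTT
..TTT
..F..
.....
.....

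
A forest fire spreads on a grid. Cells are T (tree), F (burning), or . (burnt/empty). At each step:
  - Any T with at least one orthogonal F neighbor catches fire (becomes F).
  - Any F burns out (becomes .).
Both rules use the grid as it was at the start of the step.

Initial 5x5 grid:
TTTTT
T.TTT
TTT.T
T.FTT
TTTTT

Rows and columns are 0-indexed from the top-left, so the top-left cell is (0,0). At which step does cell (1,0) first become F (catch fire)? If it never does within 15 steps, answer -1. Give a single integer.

Step 1: cell (1,0)='T' (+3 fires, +1 burnt)
Step 2: cell (1,0)='T' (+5 fires, +3 burnt)
Step 3: cell (1,0)='T' (+6 fires, +5 burnt)
Step 4: cell (1,0)='F' (+5 fires, +6 burnt)
  -> target ignites at step 4
Step 5: cell (1,0)='.' (+2 fires, +5 burnt)
Step 6: cell (1,0)='.' (+0 fires, +2 burnt)
  fire out at step 6

4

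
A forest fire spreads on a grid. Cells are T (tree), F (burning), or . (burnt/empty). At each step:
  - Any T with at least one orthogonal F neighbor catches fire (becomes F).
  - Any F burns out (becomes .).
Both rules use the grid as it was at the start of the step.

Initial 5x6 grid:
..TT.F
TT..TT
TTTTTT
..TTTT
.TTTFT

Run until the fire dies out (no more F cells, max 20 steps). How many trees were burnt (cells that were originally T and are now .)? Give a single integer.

Answer: 18

Derivation:
Step 1: +4 fires, +2 burnt (F count now 4)
Step 2: +6 fires, +4 burnt (F count now 6)
Step 3: +3 fires, +6 burnt (F count now 3)
Step 4: +1 fires, +3 burnt (F count now 1)
Step 5: +1 fires, +1 burnt (F count now 1)
Step 6: +2 fires, +1 burnt (F count now 2)
Step 7: +1 fires, +2 burnt (F count now 1)
Step 8: +0 fires, +1 burnt (F count now 0)
Fire out after step 8
Initially T: 20, now '.': 28
Total burnt (originally-T cells now '.'): 18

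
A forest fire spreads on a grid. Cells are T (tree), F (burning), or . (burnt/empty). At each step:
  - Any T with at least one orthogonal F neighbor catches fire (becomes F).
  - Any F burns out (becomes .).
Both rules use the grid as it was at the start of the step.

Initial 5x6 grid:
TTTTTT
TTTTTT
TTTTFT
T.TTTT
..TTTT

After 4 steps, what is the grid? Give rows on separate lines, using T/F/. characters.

Step 1: 4 trees catch fire, 1 burn out
  TTTTTT
  TTTTFT
  TTTF.F
  T.TTFT
  ..TTTT
Step 2: 7 trees catch fire, 4 burn out
  TTTTFT
  TTTF.F
  TTF...
  T.TF.F
  ..TTFT
Step 3: 7 trees catch fire, 7 burn out
  TTTF.F
  TTF...
  TF....
  T.F...
  ..TF.F
Step 4: 4 trees catch fire, 7 burn out
  TTF...
  TF....
  F.....
  T.....
  ..F...

TTF...
TF....
F.....
T.....
..F...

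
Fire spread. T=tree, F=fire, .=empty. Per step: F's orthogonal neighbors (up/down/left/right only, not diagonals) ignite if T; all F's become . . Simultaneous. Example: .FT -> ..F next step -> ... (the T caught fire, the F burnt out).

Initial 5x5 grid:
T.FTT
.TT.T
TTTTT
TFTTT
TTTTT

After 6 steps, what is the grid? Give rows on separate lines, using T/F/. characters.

Step 1: 6 trees catch fire, 2 burn out
  T..FT
  .TF.T
  TFTTT
  F.FTT
  TFTTT
Step 2: 7 trees catch fire, 6 burn out
  T...F
  .F..T
  F.FTT
  ...FT
  F.FTT
Step 3: 4 trees catch fire, 7 burn out
  T....
  ....F
  ...FT
  ....F
  ...FT
Step 4: 2 trees catch fire, 4 burn out
  T....
  .....
  ....F
  .....
  ....F
Step 5: 0 trees catch fire, 2 burn out
  T....
  .....
  .....
  .....
  .....
Step 6: 0 trees catch fire, 0 burn out
  T....
  .....
  .....
  .....
  .....

T....
.....
.....
.....
.....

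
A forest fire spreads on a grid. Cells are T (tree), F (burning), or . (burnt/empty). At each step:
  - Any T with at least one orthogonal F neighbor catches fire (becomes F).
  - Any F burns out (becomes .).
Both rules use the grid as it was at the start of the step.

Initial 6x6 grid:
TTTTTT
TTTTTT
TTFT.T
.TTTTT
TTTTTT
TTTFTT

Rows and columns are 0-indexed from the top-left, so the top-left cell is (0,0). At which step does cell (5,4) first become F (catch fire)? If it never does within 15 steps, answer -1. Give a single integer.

Step 1: cell (5,4)='F' (+7 fires, +2 burnt)
  -> target ignites at step 1
Step 2: cell (5,4)='.' (+10 fires, +7 burnt)
Step 3: cell (5,4)='.' (+8 fires, +10 burnt)
Step 4: cell (5,4)='.' (+5 fires, +8 burnt)
Step 5: cell (5,4)='.' (+2 fires, +5 burnt)
Step 6: cell (5,4)='.' (+0 fires, +2 burnt)
  fire out at step 6

1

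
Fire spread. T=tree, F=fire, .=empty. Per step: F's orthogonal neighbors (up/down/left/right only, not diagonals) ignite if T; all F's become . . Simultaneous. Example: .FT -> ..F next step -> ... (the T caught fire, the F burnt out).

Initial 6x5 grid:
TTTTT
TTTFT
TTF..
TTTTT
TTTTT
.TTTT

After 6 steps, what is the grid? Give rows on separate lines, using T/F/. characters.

Step 1: 5 trees catch fire, 2 burn out
  TTTFT
  TTF.F
  TF...
  TTFTT
  TTTTT
  .TTTT
Step 2: 7 trees catch fire, 5 burn out
  TTF.F
  TF...
  F....
  TF.FT
  TTFTT
  .TTTT
Step 3: 7 trees catch fire, 7 burn out
  TF...
  F....
  .....
  F...F
  TF.FT
  .TFTT
Step 4: 5 trees catch fire, 7 burn out
  F....
  .....
  .....
  .....
  F...F
  .F.FT
Step 5: 1 trees catch fire, 5 burn out
  .....
  .....
  .....
  .....
  .....
  ....F
Step 6: 0 trees catch fire, 1 burn out
  .....
  .....
  .....
  .....
  .....
  .....

.....
.....
.....
.....
.....
.....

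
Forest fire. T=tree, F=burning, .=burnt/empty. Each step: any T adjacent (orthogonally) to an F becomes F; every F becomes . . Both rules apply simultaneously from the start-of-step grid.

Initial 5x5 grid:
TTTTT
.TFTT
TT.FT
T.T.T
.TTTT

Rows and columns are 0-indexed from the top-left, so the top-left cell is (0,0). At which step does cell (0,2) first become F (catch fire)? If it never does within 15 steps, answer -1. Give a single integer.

Step 1: cell (0,2)='F' (+4 fires, +2 burnt)
  -> target ignites at step 1
Step 2: cell (0,2)='.' (+5 fires, +4 burnt)
Step 3: cell (0,2)='.' (+4 fires, +5 burnt)
Step 4: cell (0,2)='.' (+2 fires, +4 burnt)
Step 5: cell (0,2)='.' (+1 fires, +2 burnt)
Step 6: cell (0,2)='.' (+2 fires, +1 burnt)
Step 7: cell (0,2)='.' (+0 fires, +2 burnt)
  fire out at step 7

1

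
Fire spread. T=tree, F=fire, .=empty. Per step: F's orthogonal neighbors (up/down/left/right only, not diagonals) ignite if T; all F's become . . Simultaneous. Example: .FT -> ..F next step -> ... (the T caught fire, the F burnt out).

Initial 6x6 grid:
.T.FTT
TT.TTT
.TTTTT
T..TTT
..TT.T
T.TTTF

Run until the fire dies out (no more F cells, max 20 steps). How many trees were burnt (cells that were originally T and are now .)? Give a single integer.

Answer: 22

Derivation:
Step 1: +4 fires, +2 burnt (F count now 4)
Step 2: +5 fires, +4 burnt (F count now 5)
Step 3: +8 fires, +5 burnt (F count now 8)
Step 4: +2 fires, +8 burnt (F count now 2)
Step 5: +1 fires, +2 burnt (F count now 1)
Step 6: +2 fires, +1 burnt (F count now 2)
Step 7: +0 fires, +2 burnt (F count now 0)
Fire out after step 7
Initially T: 24, now '.': 34
Total burnt (originally-T cells now '.'): 22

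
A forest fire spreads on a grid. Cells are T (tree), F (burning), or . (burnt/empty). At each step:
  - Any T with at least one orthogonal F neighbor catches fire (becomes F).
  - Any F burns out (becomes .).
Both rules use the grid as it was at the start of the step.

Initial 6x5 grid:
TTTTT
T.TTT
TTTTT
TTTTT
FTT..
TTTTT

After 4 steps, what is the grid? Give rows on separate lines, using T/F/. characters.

Step 1: 3 trees catch fire, 1 burn out
  TTTTT
  T.TTT
  TTTTT
  FTTTT
  .FT..
  FTTTT
Step 2: 4 trees catch fire, 3 burn out
  TTTTT
  T.TTT
  FTTTT
  .FTTT
  ..F..
  .FTTT
Step 3: 4 trees catch fire, 4 burn out
  TTTTT
  F.TTT
  .FTTT
  ..FTT
  .....
  ..FTT
Step 4: 4 trees catch fire, 4 burn out
  FTTTT
  ..TTT
  ..FTT
  ...FT
  .....
  ...FT

FTTTT
..TTT
..FTT
...FT
.....
...FT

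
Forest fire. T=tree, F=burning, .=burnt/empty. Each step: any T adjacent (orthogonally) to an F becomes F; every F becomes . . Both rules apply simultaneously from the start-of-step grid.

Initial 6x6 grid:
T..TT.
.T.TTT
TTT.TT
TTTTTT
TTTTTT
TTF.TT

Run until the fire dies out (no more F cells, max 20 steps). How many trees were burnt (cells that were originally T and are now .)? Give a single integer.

Step 1: +2 fires, +1 burnt (F count now 2)
Step 2: +4 fires, +2 burnt (F count now 4)
Step 3: +5 fires, +4 burnt (F count now 5)
Step 4: +5 fires, +5 burnt (F count now 5)
Step 5: +5 fires, +5 burnt (F count now 5)
Step 6: +2 fires, +5 burnt (F count now 2)
Step 7: +3 fires, +2 burnt (F count now 3)
Step 8: +1 fires, +3 burnt (F count now 1)
Step 9: +0 fires, +1 burnt (F count now 0)
Fire out after step 9
Initially T: 28, now '.': 35
Total burnt (originally-T cells now '.'): 27

Answer: 27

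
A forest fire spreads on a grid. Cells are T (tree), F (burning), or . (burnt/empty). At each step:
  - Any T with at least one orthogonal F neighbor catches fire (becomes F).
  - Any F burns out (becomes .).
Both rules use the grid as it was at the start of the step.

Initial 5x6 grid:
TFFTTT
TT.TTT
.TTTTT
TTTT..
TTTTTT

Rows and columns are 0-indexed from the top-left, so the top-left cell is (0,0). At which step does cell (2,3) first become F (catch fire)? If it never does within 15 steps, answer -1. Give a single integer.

Step 1: cell (2,3)='T' (+3 fires, +2 burnt)
Step 2: cell (2,3)='T' (+4 fires, +3 burnt)
Step 3: cell (2,3)='F' (+5 fires, +4 burnt)
  -> target ignites at step 3
Step 4: cell (2,3)='.' (+6 fires, +5 burnt)
Step 5: cell (2,3)='.' (+4 fires, +6 burnt)
Step 6: cell (2,3)='.' (+1 fires, +4 burnt)
Step 7: cell (2,3)='.' (+1 fires, +1 burnt)
Step 8: cell (2,3)='.' (+0 fires, +1 burnt)
  fire out at step 8

3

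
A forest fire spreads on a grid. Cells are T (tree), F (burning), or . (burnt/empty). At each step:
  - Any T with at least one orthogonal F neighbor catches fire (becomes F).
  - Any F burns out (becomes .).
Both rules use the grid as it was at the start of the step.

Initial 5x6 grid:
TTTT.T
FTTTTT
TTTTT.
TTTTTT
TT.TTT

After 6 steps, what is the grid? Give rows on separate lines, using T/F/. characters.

Step 1: 3 trees catch fire, 1 burn out
  FTTT.T
  .FTTTT
  FTTTT.
  TTTTTT
  TT.TTT
Step 2: 4 trees catch fire, 3 burn out
  .FTT.T
  ..FTTT
  .FTTT.
  FTTTTT
  TT.TTT
Step 3: 5 trees catch fire, 4 burn out
  ..FT.T
  ...FTT
  ..FTT.
  .FTTTT
  FT.TTT
Step 4: 5 trees catch fire, 5 burn out
  ...F.T
  ....FT
  ...FT.
  ..FTTT
  .F.TTT
Step 5: 3 trees catch fire, 5 burn out
  .....T
  .....F
  ....F.
  ...FTT
  ...TTT
Step 6: 3 trees catch fire, 3 burn out
  .....F
  ......
  ......
  ....FT
  ...FTT

.....F
......
......
....FT
...FTT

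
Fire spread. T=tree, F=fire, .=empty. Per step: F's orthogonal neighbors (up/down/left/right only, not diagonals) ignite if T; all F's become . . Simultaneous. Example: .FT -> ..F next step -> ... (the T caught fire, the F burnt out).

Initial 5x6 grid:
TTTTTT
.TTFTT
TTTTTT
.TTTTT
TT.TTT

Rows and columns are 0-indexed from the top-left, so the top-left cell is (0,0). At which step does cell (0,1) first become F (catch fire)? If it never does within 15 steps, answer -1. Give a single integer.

Step 1: cell (0,1)='T' (+4 fires, +1 burnt)
Step 2: cell (0,1)='T' (+7 fires, +4 burnt)
Step 3: cell (0,1)='F' (+7 fires, +7 burnt)
  -> target ignites at step 3
Step 4: cell (0,1)='.' (+5 fires, +7 burnt)
Step 5: cell (0,1)='.' (+2 fires, +5 burnt)
Step 6: cell (0,1)='.' (+1 fires, +2 burnt)
Step 7: cell (0,1)='.' (+0 fires, +1 burnt)
  fire out at step 7

3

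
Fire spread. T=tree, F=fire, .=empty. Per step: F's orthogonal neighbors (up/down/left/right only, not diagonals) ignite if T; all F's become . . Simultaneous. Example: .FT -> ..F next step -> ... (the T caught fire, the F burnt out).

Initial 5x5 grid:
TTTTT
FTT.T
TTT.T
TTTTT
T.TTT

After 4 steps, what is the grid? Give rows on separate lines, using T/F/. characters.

Step 1: 3 trees catch fire, 1 burn out
  FTTTT
  .FT.T
  FTT.T
  TTTTT
  T.TTT
Step 2: 4 trees catch fire, 3 burn out
  .FTTT
  ..F.T
  .FT.T
  FTTTT
  T.TTT
Step 3: 4 trees catch fire, 4 burn out
  ..FTT
  ....T
  ..F.T
  .FTTT
  F.TTT
Step 4: 2 trees catch fire, 4 burn out
  ...FT
  ....T
  ....T
  ..FTT
  ..TTT

...FT
....T
....T
..FTT
..TTT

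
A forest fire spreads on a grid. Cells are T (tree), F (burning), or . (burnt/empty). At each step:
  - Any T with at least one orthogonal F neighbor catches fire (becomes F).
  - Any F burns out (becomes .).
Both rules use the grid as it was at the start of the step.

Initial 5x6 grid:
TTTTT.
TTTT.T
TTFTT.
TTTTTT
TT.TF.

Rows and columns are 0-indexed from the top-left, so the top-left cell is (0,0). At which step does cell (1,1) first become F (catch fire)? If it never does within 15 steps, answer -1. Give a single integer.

Step 1: cell (1,1)='T' (+6 fires, +2 burnt)
Step 2: cell (1,1)='F' (+8 fires, +6 burnt)
  -> target ignites at step 2
Step 3: cell (1,1)='.' (+5 fires, +8 burnt)
Step 4: cell (1,1)='.' (+3 fires, +5 burnt)
Step 5: cell (1,1)='.' (+0 fires, +3 burnt)
  fire out at step 5

2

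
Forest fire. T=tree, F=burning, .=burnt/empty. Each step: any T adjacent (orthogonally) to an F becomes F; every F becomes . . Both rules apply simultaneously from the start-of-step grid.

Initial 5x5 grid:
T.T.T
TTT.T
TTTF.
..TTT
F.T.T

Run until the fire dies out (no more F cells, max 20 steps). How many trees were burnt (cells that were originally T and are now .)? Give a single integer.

Step 1: +2 fires, +2 burnt (F count now 2)
Step 2: +4 fires, +2 burnt (F count now 4)
Step 3: +5 fires, +4 burnt (F count now 5)
Step 4: +1 fires, +5 burnt (F count now 1)
Step 5: +1 fires, +1 burnt (F count now 1)
Step 6: +0 fires, +1 burnt (F count now 0)
Fire out after step 6
Initially T: 15, now '.': 23
Total burnt (originally-T cells now '.'): 13

Answer: 13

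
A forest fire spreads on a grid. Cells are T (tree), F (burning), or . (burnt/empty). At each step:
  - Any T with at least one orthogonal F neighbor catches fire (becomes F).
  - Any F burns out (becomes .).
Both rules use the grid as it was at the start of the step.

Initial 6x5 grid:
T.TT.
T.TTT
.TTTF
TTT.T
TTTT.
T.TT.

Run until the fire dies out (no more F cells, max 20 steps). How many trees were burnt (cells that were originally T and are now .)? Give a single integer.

Answer: 19

Derivation:
Step 1: +3 fires, +1 burnt (F count now 3)
Step 2: +2 fires, +3 burnt (F count now 2)
Step 3: +4 fires, +2 burnt (F count now 4)
Step 4: +3 fires, +4 burnt (F count now 3)
Step 5: +4 fires, +3 burnt (F count now 4)
Step 6: +2 fires, +4 burnt (F count now 2)
Step 7: +1 fires, +2 burnt (F count now 1)
Step 8: +0 fires, +1 burnt (F count now 0)
Fire out after step 8
Initially T: 21, now '.': 28
Total burnt (originally-T cells now '.'): 19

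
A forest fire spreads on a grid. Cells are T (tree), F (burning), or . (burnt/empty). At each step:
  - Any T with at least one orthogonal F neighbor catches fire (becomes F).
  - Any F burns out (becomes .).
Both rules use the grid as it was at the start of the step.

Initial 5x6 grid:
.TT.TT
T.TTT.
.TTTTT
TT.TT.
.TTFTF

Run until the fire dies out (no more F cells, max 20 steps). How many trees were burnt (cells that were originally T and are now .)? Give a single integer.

Step 1: +3 fires, +2 burnt (F count now 3)
Step 2: +3 fires, +3 burnt (F count now 3)
Step 3: +4 fires, +3 burnt (F count now 4)
Step 4: +5 fires, +4 burnt (F count now 5)
Step 5: +2 fires, +5 burnt (F count now 2)
Step 6: +2 fires, +2 burnt (F count now 2)
Step 7: +0 fires, +2 burnt (F count now 0)
Fire out after step 7
Initially T: 20, now '.': 29
Total burnt (originally-T cells now '.'): 19

Answer: 19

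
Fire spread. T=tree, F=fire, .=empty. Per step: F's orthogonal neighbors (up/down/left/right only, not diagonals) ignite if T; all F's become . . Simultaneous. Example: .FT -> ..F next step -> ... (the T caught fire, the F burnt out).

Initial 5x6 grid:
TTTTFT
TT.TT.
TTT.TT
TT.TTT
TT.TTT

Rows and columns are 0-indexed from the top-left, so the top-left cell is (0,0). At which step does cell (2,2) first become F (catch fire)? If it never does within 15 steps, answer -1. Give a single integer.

Step 1: cell (2,2)='T' (+3 fires, +1 burnt)
Step 2: cell (2,2)='T' (+3 fires, +3 burnt)
Step 3: cell (2,2)='T' (+3 fires, +3 burnt)
Step 4: cell (2,2)='T' (+5 fires, +3 burnt)
Step 5: cell (2,2)='T' (+4 fires, +5 burnt)
Step 6: cell (2,2)='F' (+3 fires, +4 burnt)
  -> target ignites at step 6
Step 7: cell (2,2)='.' (+2 fires, +3 burnt)
Step 8: cell (2,2)='.' (+1 fires, +2 burnt)
Step 9: cell (2,2)='.' (+0 fires, +1 burnt)
  fire out at step 9

6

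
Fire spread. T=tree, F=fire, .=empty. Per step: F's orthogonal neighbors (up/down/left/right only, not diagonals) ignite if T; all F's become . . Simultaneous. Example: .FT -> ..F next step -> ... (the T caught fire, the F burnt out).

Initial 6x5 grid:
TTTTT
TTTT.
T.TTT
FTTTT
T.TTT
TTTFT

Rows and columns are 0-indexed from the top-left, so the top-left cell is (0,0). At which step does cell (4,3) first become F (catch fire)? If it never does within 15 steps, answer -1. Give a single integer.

Step 1: cell (4,3)='F' (+6 fires, +2 burnt)
  -> target ignites at step 1
Step 2: cell (4,3)='.' (+7 fires, +6 burnt)
Step 3: cell (4,3)='.' (+5 fires, +7 burnt)
Step 4: cell (4,3)='.' (+4 fires, +5 burnt)
Step 5: cell (4,3)='.' (+2 fires, +4 burnt)
Step 6: cell (4,3)='.' (+1 fires, +2 burnt)
Step 7: cell (4,3)='.' (+0 fires, +1 burnt)
  fire out at step 7

1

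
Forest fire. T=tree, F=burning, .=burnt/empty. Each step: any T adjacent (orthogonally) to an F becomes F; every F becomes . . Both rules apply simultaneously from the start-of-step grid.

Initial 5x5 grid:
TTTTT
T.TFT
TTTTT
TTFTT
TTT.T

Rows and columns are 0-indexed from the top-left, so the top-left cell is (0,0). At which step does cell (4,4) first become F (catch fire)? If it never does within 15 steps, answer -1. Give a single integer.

Step 1: cell (4,4)='T' (+8 fires, +2 burnt)
Step 2: cell (4,4)='T' (+7 fires, +8 burnt)
Step 3: cell (4,4)='F' (+4 fires, +7 burnt)
  -> target ignites at step 3
Step 4: cell (4,4)='.' (+2 fires, +4 burnt)
Step 5: cell (4,4)='.' (+0 fires, +2 burnt)
  fire out at step 5

3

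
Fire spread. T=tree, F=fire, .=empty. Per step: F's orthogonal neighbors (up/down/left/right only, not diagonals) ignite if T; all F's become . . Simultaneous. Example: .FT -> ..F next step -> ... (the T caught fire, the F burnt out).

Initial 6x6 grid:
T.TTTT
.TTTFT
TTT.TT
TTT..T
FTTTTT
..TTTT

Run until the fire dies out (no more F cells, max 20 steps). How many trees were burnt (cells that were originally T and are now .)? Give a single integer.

Answer: 26

Derivation:
Step 1: +6 fires, +2 burnt (F count now 6)
Step 2: +7 fires, +6 burnt (F count now 7)
Step 3: +8 fires, +7 burnt (F count now 8)
Step 4: +3 fires, +8 burnt (F count now 3)
Step 5: +2 fires, +3 burnt (F count now 2)
Step 6: +0 fires, +2 burnt (F count now 0)
Fire out after step 6
Initially T: 27, now '.': 35
Total burnt (originally-T cells now '.'): 26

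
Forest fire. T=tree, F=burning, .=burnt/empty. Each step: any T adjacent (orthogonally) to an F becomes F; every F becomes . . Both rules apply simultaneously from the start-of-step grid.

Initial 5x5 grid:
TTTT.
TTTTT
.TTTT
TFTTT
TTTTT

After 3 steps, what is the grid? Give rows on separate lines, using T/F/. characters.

Step 1: 4 trees catch fire, 1 burn out
  TTTT.
  TTTTT
  .FTTT
  F.FTT
  TFTTT
Step 2: 5 trees catch fire, 4 burn out
  TTTT.
  TFTTT
  ..FTT
  ...FT
  F.FTT
Step 3: 6 trees catch fire, 5 burn out
  TFTT.
  F.FTT
  ...FT
  ....F
  ...FT

TFTT.
F.FTT
...FT
....F
...FT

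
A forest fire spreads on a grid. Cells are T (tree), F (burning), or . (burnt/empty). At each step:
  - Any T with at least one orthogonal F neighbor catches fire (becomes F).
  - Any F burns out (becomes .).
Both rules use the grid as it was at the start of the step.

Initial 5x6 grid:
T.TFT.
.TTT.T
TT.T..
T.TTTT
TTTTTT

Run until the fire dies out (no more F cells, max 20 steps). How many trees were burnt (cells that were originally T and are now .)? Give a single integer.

Answer: 19

Derivation:
Step 1: +3 fires, +1 burnt (F count now 3)
Step 2: +2 fires, +3 burnt (F count now 2)
Step 3: +2 fires, +2 burnt (F count now 2)
Step 4: +4 fires, +2 burnt (F count now 4)
Step 5: +4 fires, +4 burnt (F count now 4)
Step 6: +3 fires, +4 burnt (F count now 3)
Step 7: +1 fires, +3 burnt (F count now 1)
Step 8: +0 fires, +1 burnt (F count now 0)
Fire out after step 8
Initially T: 21, now '.': 28
Total burnt (originally-T cells now '.'): 19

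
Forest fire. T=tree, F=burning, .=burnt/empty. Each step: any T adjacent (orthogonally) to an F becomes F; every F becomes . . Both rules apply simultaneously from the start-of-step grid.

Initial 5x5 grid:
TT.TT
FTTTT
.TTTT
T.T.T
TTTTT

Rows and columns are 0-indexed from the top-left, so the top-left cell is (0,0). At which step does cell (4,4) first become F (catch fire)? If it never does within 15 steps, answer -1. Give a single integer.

Step 1: cell (4,4)='T' (+2 fires, +1 burnt)
Step 2: cell (4,4)='T' (+3 fires, +2 burnt)
Step 3: cell (4,4)='T' (+2 fires, +3 burnt)
Step 4: cell (4,4)='T' (+4 fires, +2 burnt)
Step 5: cell (4,4)='T' (+3 fires, +4 burnt)
Step 6: cell (4,4)='T' (+3 fires, +3 burnt)
Step 7: cell (4,4)='F' (+2 fires, +3 burnt)
  -> target ignites at step 7
Step 8: cell (4,4)='.' (+1 fires, +2 burnt)
Step 9: cell (4,4)='.' (+0 fires, +1 burnt)
  fire out at step 9

7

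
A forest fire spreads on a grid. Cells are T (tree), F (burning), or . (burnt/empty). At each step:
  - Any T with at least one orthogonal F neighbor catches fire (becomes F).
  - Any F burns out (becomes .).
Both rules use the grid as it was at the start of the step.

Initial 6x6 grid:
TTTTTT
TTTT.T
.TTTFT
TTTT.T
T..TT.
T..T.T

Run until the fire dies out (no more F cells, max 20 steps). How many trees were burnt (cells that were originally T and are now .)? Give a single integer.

Step 1: +2 fires, +1 burnt (F count now 2)
Step 2: +5 fires, +2 burnt (F count now 5)
Step 3: +6 fires, +5 burnt (F count now 6)
Step 4: +6 fires, +6 burnt (F count now 6)
Step 5: +3 fires, +6 burnt (F count now 3)
Step 6: +2 fires, +3 burnt (F count now 2)
Step 7: +1 fires, +2 burnt (F count now 1)
Step 8: +0 fires, +1 burnt (F count now 0)
Fire out after step 8
Initially T: 26, now '.': 35
Total burnt (originally-T cells now '.'): 25

Answer: 25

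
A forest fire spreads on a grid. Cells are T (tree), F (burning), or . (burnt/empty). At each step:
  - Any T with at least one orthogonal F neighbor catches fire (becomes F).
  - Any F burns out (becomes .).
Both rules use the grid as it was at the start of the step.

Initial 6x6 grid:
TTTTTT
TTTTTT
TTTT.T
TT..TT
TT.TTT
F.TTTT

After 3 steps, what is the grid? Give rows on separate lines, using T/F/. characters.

Step 1: 1 trees catch fire, 1 burn out
  TTTTTT
  TTTTTT
  TTTT.T
  TT..TT
  FT.TTT
  ..TTTT
Step 2: 2 trees catch fire, 1 burn out
  TTTTTT
  TTTTTT
  TTTT.T
  FT..TT
  .F.TTT
  ..TTTT
Step 3: 2 trees catch fire, 2 burn out
  TTTTTT
  TTTTTT
  FTTT.T
  .F..TT
  ...TTT
  ..TTTT

TTTTTT
TTTTTT
FTTT.T
.F..TT
...TTT
..TTTT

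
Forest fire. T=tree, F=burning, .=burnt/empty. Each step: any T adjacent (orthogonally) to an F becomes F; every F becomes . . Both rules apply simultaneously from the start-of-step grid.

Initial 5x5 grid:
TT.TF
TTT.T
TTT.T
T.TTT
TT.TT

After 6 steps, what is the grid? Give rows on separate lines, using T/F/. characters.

Step 1: 2 trees catch fire, 1 burn out
  TT.F.
  TTT.F
  TTT.T
  T.TTT
  TT.TT
Step 2: 1 trees catch fire, 2 burn out
  TT...
  TTT..
  TTT.F
  T.TTT
  TT.TT
Step 3: 1 trees catch fire, 1 burn out
  TT...
  TTT..
  TTT..
  T.TTF
  TT.TT
Step 4: 2 trees catch fire, 1 burn out
  TT...
  TTT..
  TTT..
  T.TF.
  TT.TF
Step 5: 2 trees catch fire, 2 burn out
  TT...
  TTT..
  TTT..
  T.F..
  TT.F.
Step 6: 1 trees catch fire, 2 burn out
  TT...
  TTT..
  TTF..
  T....
  TT...

TT...
TTT..
TTF..
T....
TT...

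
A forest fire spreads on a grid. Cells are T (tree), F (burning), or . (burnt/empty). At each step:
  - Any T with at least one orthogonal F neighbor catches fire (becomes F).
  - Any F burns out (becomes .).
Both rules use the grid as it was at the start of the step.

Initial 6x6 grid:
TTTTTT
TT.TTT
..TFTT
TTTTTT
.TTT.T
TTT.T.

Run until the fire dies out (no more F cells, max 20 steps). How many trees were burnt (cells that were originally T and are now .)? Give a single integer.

Step 1: +4 fires, +1 burnt (F count now 4)
Step 2: +6 fires, +4 burnt (F count now 6)
Step 3: +6 fires, +6 burnt (F count now 6)
Step 4: +6 fires, +6 burnt (F count now 6)
Step 5: +3 fires, +6 burnt (F count now 3)
Step 6: +2 fires, +3 burnt (F count now 2)
Step 7: +0 fires, +2 burnt (F count now 0)
Fire out after step 7
Initially T: 28, now '.': 35
Total burnt (originally-T cells now '.'): 27

Answer: 27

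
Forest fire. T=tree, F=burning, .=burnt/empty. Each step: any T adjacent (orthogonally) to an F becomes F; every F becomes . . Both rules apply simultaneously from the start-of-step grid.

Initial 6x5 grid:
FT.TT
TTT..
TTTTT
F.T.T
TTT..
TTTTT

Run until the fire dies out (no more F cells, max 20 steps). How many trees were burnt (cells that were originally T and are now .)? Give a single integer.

Answer: 19

Derivation:
Step 1: +4 fires, +2 burnt (F count now 4)
Step 2: +4 fires, +4 burnt (F count now 4)
Step 3: +4 fires, +4 burnt (F count now 4)
Step 4: +3 fires, +4 burnt (F count now 3)
Step 5: +2 fires, +3 burnt (F count now 2)
Step 6: +2 fires, +2 burnt (F count now 2)
Step 7: +0 fires, +2 burnt (F count now 0)
Fire out after step 7
Initially T: 21, now '.': 28
Total burnt (originally-T cells now '.'): 19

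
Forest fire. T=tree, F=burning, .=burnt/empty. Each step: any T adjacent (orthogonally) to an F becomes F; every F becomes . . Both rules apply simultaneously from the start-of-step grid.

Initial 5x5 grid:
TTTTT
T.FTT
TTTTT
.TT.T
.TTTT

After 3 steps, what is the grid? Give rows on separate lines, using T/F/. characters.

Step 1: 3 trees catch fire, 1 burn out
  TTFTT
  T..FT
  TTFTT
  .TT.T
  .TTTT
Step 2: 6 trees catch fire, 3 burn out
  TF.FT
  T...F
  TF.FT
  .TF.T
  .TTTT
Step 3: 6 trees catch fire, 6 burn out
  F...F
  T....
  F...F
  .F..T
  .TFTT

F...F
T....
F...F
.F..T
.TFTT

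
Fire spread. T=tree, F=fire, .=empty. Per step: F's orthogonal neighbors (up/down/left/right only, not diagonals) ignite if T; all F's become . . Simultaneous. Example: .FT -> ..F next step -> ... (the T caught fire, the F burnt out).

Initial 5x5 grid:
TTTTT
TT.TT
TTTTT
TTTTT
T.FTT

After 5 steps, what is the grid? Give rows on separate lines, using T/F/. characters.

Step 1: 2 trees catch fire, 1 burn out
  TTTTT
  TT.TT
  TTTTT
  TTFTT
  T..FT
Step 2: 4 trees catch fire, 2 burn out
  TTTTT
  TT.TT
  TTFTT
  TF.FT
  T...F
Step 3: 4 trees catch fire, 4 burn out
  TTTTT
  TT.TT
  TF.FT
  F...F
  T....
Step 4: 5 trees catch fire, 4 burn out
  TTTTT
  TF.FT
  F...F
  .....
  F....
Step 5: 4 trees catch fire, 5 burn out
  TFTFT
  F...F
  .....
  .....
  .....

TFTFT
F...F
.....
.....
.....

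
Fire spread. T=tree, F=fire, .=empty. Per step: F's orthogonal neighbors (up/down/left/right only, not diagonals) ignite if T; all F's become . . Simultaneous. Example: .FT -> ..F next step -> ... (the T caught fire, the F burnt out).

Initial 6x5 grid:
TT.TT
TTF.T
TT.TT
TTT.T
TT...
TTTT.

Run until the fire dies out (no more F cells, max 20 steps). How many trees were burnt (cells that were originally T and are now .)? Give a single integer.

Answer: 15

Derivation:
Step 1: +1 fires, +1 burnt (F count now 1)
Step 2: +3 fires, +1 burnt (F count now 3)
Step 3: +3 fires, +3 burnt (F count now 3)
Step 4: +3 fires, +3 burnt (F count now 3)
Step 5: +2 fires, +3 burnt (F count now 2)
Step 6: +2 fires, +2 burnt (F count now 2)
Step 7: +1 fires, +2 burnt (F count now 1)
Step 8: +0 fires, +1 burnt (F count now 0)
Fire out after step 8
Initially T: 21, now '.': 24
Total burnt (originally-T cells now '.'): 15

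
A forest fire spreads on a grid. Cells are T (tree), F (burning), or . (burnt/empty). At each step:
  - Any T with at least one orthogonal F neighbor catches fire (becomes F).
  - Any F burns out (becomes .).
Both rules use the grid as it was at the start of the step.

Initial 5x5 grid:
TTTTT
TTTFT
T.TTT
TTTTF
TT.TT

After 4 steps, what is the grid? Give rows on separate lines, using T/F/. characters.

Step 1: 7 trees catch fire, 2 burn out
  TTTFT
  TTF.F
  T.TFF
  TTTF.
  TT.TF
Step 2: 6 trees catch fire, 7 burn out
  TTF.F
  TF...
  T.F..
  TTF..
  TT.F.
Step 3: 3 trees catch fire, 6 burn out
  TF...
  F....
  T....
  TF...
  TT...
Step 4: 4 trees catch fire, 3 burn out
  F....
  .....
  F....
  F....
  TF...

F....
.....
F....
F....
TF...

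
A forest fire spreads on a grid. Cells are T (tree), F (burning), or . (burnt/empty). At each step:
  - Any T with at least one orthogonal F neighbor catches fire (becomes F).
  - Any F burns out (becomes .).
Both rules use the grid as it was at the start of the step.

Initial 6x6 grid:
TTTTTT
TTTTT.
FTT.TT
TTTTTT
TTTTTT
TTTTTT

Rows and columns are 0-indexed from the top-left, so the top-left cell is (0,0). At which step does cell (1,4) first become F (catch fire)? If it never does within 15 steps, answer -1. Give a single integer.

Step 1: cell (1,4)='T' (+3 fires, +1 burnt)
Step 2: cell (1,4)='T' (+5 fires, +3 burnt)
Step 3: cell (1,4)='T' (+5 fires, +5 burnt)
Step 4: cell (1,4)='T' (+5 fires, +5 burnt)
Step 5: cell (1,4)='F' (+5 fires, +5 burnt)
  -> target ignites at step 5
Step 6: cell (1,4)='.' (+5 fires, +5 burnt)
Step 7: cell (1,4)='.' (+4 fires, +5 burnt)
Step 8: cell (1,4)='.' (+1 fires, +4 burnt)
Step 9: cell (1,4)='.' (+0 fires, +1 burnt)
  fire out at step 9

5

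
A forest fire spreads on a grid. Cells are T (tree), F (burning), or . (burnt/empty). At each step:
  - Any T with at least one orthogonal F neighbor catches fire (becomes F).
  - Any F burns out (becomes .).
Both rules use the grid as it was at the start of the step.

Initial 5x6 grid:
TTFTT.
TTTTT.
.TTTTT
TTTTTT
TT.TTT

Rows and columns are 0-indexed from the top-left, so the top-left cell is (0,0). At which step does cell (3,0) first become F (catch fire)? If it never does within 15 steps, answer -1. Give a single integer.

Step 1: cell (3,0)='T' (+3 fires, +1 burnt)
Step 2: cell (3,0)='T' (+5 fires, +3 burnt)
Step 3: cell (3,0)='T' (+5 fires, +5 burnt)
Step 4: cell (3,0)='T' (+3 fires, +5 burnt)
Step 5: cell (3,0)='F' (+5 fires, +3 burnt)
  -> target ignites at step 5
Step 6: cell (3,0)='.' (+3 fires, +5 burnt)
Step 7: cell (3,0)='.' (+1 fires, +3 burnt)
Step 8: cell (3,0)='.' (+0 fires, +1 burnt)
  fire out at step 8

5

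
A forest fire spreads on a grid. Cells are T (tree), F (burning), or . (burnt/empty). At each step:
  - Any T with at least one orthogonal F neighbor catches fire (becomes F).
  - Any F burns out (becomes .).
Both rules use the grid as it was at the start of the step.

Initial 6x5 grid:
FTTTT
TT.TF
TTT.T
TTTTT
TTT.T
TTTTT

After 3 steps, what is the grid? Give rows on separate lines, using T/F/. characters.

Step 1: 5 trees catch fire, 2 burn out
  .FTTF
  FT.F.
  TTT.F
  TTTTT
  TTT.T
  TTTTT
Step 2: 5 trees catch fire, 5 burn out
  ..FF.
  .F...
  FTT..
  TTTTF
  TTT.T
  TTTTT
Step 3: 4 trees catch fire, 5 burn out
  .....
  .....
  .FT..
  FTTF.
  TTT.F
  TTTTT

.....
.....
.FT..
FTTF.
TTT.F
TTTTT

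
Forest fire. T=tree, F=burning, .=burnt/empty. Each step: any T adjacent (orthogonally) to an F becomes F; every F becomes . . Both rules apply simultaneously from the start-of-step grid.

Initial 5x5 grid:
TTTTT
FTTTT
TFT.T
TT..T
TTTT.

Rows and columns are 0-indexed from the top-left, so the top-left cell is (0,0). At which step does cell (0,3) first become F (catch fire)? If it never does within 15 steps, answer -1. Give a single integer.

Step 1: cell (0,3)='T' (+5 fires, +2 burnt)
Step 2: cell (0,3)='T' (+4 fires, +5 burnt)
Step 3: cell (0,3)='T' (+4 fires, +4 burnt)
Step 4: cell (0,3)='F' (+3 fires, +4 burnt)
  -> target ignites at step 4
Step 5: cell (0,3)='.' (+2 fires, +3 burnt)
Step 6: cell (0,3)='.' (+1 fires, +2 burnt)
Step 7: cell (0,3)='.' (+0 fires, +1 burnt)
  fire out at step 7

4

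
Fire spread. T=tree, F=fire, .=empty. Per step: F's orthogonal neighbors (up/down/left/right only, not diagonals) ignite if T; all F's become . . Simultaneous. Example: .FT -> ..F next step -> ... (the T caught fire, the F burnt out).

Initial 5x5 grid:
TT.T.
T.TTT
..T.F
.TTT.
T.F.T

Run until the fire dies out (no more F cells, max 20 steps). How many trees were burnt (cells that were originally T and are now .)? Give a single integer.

Step 1: +2 fires, +2 burnt (F count now 2)
Step 2: +4 fires, +2 burnt (F count now 4)
Step 3: +2 fires, +4 burnt (F count now 2)
Step 4: +0 fires, +2 burnt (F count now 0)
Fire out after step 4
Initially T: 13, now '.': 20
Total burnt (originally-T cells now '.'): 8

Answer: 8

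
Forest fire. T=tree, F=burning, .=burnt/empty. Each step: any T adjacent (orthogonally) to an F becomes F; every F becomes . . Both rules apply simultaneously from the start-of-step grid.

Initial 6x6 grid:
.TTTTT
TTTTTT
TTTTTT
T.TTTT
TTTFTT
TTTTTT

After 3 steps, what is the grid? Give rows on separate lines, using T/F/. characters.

Step 1: 4 trees catch fire, 1 burn out
  .TTTTT
  TTTTTT
  TTTTTT
  T.TFTT
  TTF.FT
  TTTFTT
Step 2: 7 trees catch fire, 4 burn out
  .TTTTT
  TTTTTT
  TTTFTT
  T.F.FT
  TF...F
  TTF.FT
Step 3: 7 trees catch fire, 7 burn out
  .TTTTT
  TTTFTT
  TTF.FT
  T....F
  F.....
  TF...F

.TTTTT
TTTFTT
TTF.FT
T....F
F.....
TF...F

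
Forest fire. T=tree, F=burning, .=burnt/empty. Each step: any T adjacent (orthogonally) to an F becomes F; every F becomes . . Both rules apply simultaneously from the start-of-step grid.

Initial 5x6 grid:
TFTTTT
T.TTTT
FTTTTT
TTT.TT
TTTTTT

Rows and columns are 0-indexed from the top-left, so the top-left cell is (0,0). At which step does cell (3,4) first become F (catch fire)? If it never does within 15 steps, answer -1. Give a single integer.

Step 1: cell (3,4)='T' (+5 fires, +2 burnt)
Step 2: cell (3,4)='T' (+5 fires, +5 burnt)
Step 3: cell (3,4)='T' (+5 fires, +5 burnt)
Step 4: cell (3,4)='T' (+4 fires, +5 burnt)
Step 5: cell (3,4)='F' (+4 fires, +4 burnt)
  -> target ignites at step 5
Step 6: cell (3,4)='.' (+2 fires, +4 burnt)
Step 7: cell (3,4)='.' (+1 fires, +2 burnt)
Step 8: cell (3,4)='.' (+0 fires, +1 burnt)
  fire out at step 8

5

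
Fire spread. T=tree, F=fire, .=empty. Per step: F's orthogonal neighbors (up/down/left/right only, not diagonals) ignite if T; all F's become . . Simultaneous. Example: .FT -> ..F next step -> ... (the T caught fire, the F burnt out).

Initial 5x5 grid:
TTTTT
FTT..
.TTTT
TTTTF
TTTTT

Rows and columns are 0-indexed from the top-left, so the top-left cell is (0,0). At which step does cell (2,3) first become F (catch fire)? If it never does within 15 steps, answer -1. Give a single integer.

Step 1: cell (2,3)='T' (+5 fires, +2 burnt)
Step 2: cell (2,3)='F' (+6 fires, +5 burnt)
  -> target ignites at step 2
Step 3: cell (2,3)='.' (+4 fires, +6 burnt)
Step 4: cell (2,3)='.' (+3 fires, +4 burnt)
Step 5: cell (2,3)='.' (+2 fires, +3 burnt)
Step 6: cell (2,3)='.' (+0 fires, +2 burnt)
  fire out at step 6

2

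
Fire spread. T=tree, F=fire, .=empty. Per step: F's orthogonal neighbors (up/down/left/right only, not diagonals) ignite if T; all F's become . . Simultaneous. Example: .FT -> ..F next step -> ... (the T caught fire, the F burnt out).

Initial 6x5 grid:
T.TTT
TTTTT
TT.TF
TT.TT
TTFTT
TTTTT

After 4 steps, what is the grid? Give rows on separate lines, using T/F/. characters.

Step 1: 6 trees catch fire, 2 burn out
  T.TTT
  TTTTF
  TT.F.
  TT.TF
  TF.FT
  TTFTT
Step 2: 8 trees catch fire, 6 burn out
  T.TTF
  TTTF.
  TT...
  TF.F.
  F...F
  TF.FT
Step 3: 6 trees catch fire, 8 burn out
  T.TF.
  TTF..
  TF...
  F....
  .....
  F...F
Step 4: 3 trees catch fire, 6 burn out
  T.F..
  TF...
  F....
  .....
  .....
  .....

T.F..
TF...
F....
.....
.....
.....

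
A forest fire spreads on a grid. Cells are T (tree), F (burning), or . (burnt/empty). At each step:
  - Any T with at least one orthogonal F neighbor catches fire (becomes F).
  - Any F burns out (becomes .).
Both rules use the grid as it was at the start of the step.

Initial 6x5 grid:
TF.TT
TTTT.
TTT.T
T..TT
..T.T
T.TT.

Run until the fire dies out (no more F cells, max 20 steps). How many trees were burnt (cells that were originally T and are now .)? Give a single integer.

Answer: 11

Derivation:
Step 1: +2 fires, +1 burnt (F count now 2)
Step 2: +3 fires, +2 burnt (F count now 3)
Step 3: +3 fires, +3 burnt (F count now 3)
Step 4: +2 fires, +3 burnt (F count now 2)
Step 5: +1 fires, +2 burnt (F count now 1)
Step 6: +0 fires, +1 burnt (F count now 0)
Fire out after step 6
Initially T: 19, now '.': 22
Total burnt (originally-T cells now '.'): 11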